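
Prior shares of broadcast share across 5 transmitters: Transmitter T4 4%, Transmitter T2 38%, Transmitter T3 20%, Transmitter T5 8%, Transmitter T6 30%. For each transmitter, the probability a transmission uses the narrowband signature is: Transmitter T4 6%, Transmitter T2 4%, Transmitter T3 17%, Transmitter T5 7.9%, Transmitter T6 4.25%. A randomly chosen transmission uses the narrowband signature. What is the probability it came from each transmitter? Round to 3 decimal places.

By Bayes' rule, posterior ∝ prior × likelihood:
  Transmitter T4: 0.04 × 0.06 = 0.0024
  Transmitter T2: 0.38 × 0.04 = 0.0152
  Transmitter T3: 0.2 × 0.17 = 0.034
  Transmitter T5: 0.08 × 0.079 = 0.00632
  Transmitter T6: 0.3 × 0.0425 = 0.01275
Normalizing constant = 0.07067.
P(Transmitter T4 | narrowband) = 0.0024/0.07067 ≈ 0.034
P(Transmitter T2 | narrowband) = 0.0152/0.07067 ≈ 0.215
P(Transmitter T3 | narrowband) = 0.034/0.07067 ≈ 0.481
P(Transmitter T5 | narrowband) = 0.00632/0.07067 ≈ 0.089
P(Transmitter T6 | narrowband) = 0.01275/0.07067 ≈ 0.180

Transmitter T4 0.034, Transmitter T2 0.215, Transmitter T3 0.481, Transmitter T5 0.089, Transmitter T6 0.180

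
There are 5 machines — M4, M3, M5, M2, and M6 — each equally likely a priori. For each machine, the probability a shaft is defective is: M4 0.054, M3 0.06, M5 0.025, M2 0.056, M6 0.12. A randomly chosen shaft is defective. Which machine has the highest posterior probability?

M6

With a uniform prior (1/5 each), posterior ∝ likelihood:
  M4: 0.054
  M3: 0.06
  M5: 0.025
  M2: 0.056
  M6: 0.12
Sum = 0.315.
Largest term belongs to M6, so M6 is most probable.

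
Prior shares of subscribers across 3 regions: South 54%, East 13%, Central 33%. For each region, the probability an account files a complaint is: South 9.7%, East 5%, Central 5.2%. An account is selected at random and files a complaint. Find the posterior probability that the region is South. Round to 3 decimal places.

0.689

Unnormalized posteriors (prior × likelihood):
  South: 0.54 × 0.097 = 0.05238
  East: 0.13 × 0.05 = 0.0065
  Central: 0.33 × 0.052 = 0.01716
Sum = 0.07604.
P(South | evidence) = 0.05238 / 0.07604 ≈ 0.689.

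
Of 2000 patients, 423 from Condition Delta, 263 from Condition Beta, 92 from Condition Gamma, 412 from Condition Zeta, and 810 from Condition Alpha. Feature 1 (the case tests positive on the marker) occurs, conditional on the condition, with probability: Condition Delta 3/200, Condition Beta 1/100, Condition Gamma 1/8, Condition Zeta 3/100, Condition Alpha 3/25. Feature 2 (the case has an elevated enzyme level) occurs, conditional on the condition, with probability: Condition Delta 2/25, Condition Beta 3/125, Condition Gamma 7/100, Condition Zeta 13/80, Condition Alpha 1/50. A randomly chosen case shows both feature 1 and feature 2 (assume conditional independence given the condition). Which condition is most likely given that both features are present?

Condition Zeta

Prior × likelihood for each hypothesis:
  Condition Delta: 0.2115 × 0.015 × 0.08 = 0.0002538
  Condition Beta: 0.1315 × 0.01 × 0.024 = 0.00003156
  Condition Gamma: 0.046 × 0.125 × 0.07 = 0.0004025
  Condition Zeta: 0.206 × 0.03 × 0.1625 = 0.00100425
  Condition Alpha: 0.405 × 0.12 × 0.02 = 0.000972
Total = 0.00266411.
Largest term belongs to Condition Zeta, so Condition Zeta is most probable.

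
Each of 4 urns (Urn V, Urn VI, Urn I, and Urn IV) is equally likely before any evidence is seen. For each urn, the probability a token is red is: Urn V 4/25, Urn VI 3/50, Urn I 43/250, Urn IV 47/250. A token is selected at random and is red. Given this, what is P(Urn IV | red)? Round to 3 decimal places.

Since the prior is uniform, the posterior is proportional to the likelihood:
  Urn V: 0.16
  Urn VI: 0.06
  Urn I: 0.172
  Urn IV: 0.188
Total = 0.58.
P(Urn IV | evidence) = 0.188 / 0.58 ≈ 0.324.

0.324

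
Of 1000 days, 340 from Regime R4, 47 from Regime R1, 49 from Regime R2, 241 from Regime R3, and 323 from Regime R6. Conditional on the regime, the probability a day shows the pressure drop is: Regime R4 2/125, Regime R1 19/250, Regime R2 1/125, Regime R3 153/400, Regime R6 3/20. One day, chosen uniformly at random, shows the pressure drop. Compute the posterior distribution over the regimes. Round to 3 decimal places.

Regime R4 0.036, Regime R1 0.024, Regime R2 0.003, Regime R3 0.614, Regime R6 0.323

Compute prior × likelihood for every hypothesis:
  Regime R4: 0.34 × 0.016 = 0.00544
  Regime R1: 0.047 × 0.076 = 0.003572
  Regime R2: 0.049 × 0.008 = 0.000392
  Regime R3: 0.241 × 0.3825 = 0.0921825
  Regime R6: 0.323 × 0.15 = 0.04845
Total = 0.1500365.
P(Regime R4 | drop) = 0.00544/0.1500365 ≈ 0.036
P(Regime R1 | drop) = 0.003572/0.1500365 ≈ 0.024
P(Regime R2 | drop) = 0.000392/0.1500365 ≈ 0.003
P(Regime R3 | drop) = 0.0921825/0.1500365 ≈ 0.614
P(Regime R6 | drop) = 0.04845/0.1500365 ≈ 0.323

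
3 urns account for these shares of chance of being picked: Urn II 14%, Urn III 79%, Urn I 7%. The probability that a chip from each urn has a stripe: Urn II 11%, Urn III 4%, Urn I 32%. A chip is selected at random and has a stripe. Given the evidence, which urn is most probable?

Urn III

Prior × likelihood for each hypothesis:
  Urn II: 0.14 × 0.11 = 0.0154
  Urn III: 0.79 × 0.04 = 0.0316
  Urn I: 0.07 × 0.32 = 0.0224
Total = 0.0694.
Largest term belongs to Urn III, so Urn III is most probable.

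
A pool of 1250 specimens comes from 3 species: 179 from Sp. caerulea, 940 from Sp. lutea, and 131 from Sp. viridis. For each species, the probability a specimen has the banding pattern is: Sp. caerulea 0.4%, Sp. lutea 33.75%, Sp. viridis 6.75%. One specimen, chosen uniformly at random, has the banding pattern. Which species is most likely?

Sp. lutea

By Bayes' rule, posterior ∝ prior × likelihood:
  Sp. caerulea: 0.1432 × 0.004 = 0.0005728
  Sp. lutea: 0.752 × 0.3375 = 0.2538
  Sp. viridis: 0.1048 × 0.0675 = 0.007074
Sum = 0.2614468.
Largest term belongs to Sp. lutea, so Sp. lutea is most probable.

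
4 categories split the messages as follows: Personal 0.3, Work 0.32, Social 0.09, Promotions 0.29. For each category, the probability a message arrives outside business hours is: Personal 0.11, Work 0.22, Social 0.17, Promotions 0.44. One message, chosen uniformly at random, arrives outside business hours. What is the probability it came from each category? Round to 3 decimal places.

Personal 0.134, Work 0.286, Social 0.062, Promotions 0.518

Compute prior × likelihood for every hypothesis:
  Personal: 0.3 × 0.11 = 0.033
  Work: 0.32 × 0.22 = 0.0704
  Social: 0.09 × 0.17 = 0.0153
  Promotions: 0.29 × 0.44 = 0.1276
Sum = 0.2463.
P(Personal | off-hours) = 0.033/0.2463 ≈ 0.134
P(Work | off-hours) = 0.0704/0.2463 ≈ 0.286
P(Social | off-hours) = 0.0153/0.2463 ≈ 0.062
P(Promotions | off-hours) = 0.1276/0.2463 ≈ 0.518
(Check: 0.134+0.286+0.062+0.518 = 1.000.)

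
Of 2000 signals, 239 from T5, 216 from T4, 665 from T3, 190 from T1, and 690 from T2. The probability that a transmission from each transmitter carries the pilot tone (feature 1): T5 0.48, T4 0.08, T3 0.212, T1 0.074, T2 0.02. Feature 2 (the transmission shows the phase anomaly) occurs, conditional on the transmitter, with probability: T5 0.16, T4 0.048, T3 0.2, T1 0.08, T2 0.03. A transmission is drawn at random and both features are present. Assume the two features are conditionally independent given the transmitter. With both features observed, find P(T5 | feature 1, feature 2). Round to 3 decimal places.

0.375

Prior × likelihood for each hypothesis:
  T5: 0.1195 × 0.48 × 0.16 = 0.0091776
  T4: 0.108 × 0.08 × 0.048 = 0.00041472
  T3: 0.3325 × 0.212 × 0.2 = 0.014098
  T1: 0.095 × 0.074 × 0.08 = 0.0005624
  T2: 0.345 × 0.02 × 0.03 = 0.000207
Normalizing constant = 0.02445972.
P(T5 | evidence) = 0.0091776 / 0.02445972 ≈ 0.375.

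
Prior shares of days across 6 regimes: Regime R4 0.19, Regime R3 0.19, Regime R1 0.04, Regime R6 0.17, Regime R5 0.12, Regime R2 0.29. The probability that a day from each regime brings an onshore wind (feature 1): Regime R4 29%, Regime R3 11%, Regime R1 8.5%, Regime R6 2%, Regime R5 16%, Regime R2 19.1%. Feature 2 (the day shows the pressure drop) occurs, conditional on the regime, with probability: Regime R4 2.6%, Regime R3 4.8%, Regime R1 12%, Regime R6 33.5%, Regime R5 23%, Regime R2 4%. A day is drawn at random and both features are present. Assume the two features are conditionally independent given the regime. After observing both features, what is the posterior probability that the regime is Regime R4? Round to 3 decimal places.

0.135

Compute prior × likelihood for every hypothesis:
  Regime R4: 0.19 × 0.29 × 0.026 = 0.0014326
  Regime R3: 0.19 × 0.11 × 0.048 = 0.0010032
  Regime R1: 0.04 × 0.085 × 0.12 = 0.000408
  Regime R6: 0.17 × 0.02 × 0.335 = 0.001139
  Regime R5: 0.12 × 0.16 × 0.23 = 0.004416
  Regime R2: 0.29 × 0.191 × 0.04 = 0.0022156
Normalizing constant = 0.0106144.
P(Regime R4 | evidence) = 0.0014326 / 0.0106144 ≈ 0.135.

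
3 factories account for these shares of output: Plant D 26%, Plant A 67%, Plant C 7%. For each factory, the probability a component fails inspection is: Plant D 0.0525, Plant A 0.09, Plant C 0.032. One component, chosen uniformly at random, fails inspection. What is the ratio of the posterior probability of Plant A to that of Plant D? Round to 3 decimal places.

4.418

Prior × likelihood for each hypothesis:
  Plant D: 0.26 × 0.0525 = 0.01365
  Plant A: 0.67 × 0.09 = 0.0603
  Plant C: 0.07 × 0.032 = 0.00224
Total = 0.07619.
The ratio is 0.0603 / 0.01365 (the normalizer cancels) = 4.418.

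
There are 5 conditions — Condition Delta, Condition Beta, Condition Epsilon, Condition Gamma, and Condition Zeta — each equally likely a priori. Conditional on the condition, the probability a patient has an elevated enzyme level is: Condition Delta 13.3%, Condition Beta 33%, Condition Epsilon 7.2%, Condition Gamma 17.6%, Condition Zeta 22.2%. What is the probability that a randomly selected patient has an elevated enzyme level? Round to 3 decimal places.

Since the prior is uniform, the posterior is proportional to the likelihood:
  Condition Delta: 0.133
  Condition Beta: 0.33
  Condition Epsilon: 0.072
  Condition Gamma: 0.176
  Condition Zeta: 0.222
P(elevated) = (1/5) × (0.133 + 0.33 + 0.072 + 0.176 + 0.222) = 0.933/5 ≈ 0.187.

0.187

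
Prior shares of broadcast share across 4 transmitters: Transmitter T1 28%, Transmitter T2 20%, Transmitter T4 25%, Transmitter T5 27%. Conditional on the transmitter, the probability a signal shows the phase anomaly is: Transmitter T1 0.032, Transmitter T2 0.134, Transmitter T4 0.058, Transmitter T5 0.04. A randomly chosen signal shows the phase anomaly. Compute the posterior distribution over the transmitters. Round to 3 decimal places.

Transmitter T1 0.147, Transmitter T2 0.439, Transmitter T4 0.237, Transmitter T5 0.177

Compute prior × likelihood for every hypothesis:
  Transmitter T1: 0.28 × 0.032 = 0.00896
  Transmitter T2: 0.2 × 0.134 = 0.0268
  Transmitter T4: 0.25 × 0.058 = 0.0145
  Transmitter T5: 0.27 × 0.04 = 0.0108
Sum = 0.06106.
P(Transmitter T1 | anomaly) = 0.00896/0.06106 ≈ 0.147
P(Transmitter T2 | anomaly) = 0.0268/0.06106 ≈ 0.439
P(Transmitter T4 | anomaly) = 0.0145/0.06106 ≈ 0.237
P(Transmitter T5 | anomaly) = 0.0108/0.06106 ≈ 0.177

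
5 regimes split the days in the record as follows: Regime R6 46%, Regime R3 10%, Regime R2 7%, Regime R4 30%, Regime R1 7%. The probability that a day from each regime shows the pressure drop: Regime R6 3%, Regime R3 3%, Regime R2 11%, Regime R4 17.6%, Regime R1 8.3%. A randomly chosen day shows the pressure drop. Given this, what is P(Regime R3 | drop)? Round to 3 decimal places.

Prior × likelihood for each hypothesis:
  Regime R6: 0.46 × 0.03 = 0.0138
  Regime R3: 0.1 × 0.03 = 0.003
  Regime R2: 0.07 × 0.11 = 0.0077
  Regime R4: 0.3 × 0.176 = 0.0528
  Regime R1: 0.07 × 0.083 = 0.00581
Normalizing constant = 0.08311.
P(Regime R3 | evidence) = 0.003 / 0.08311 ≈ 0.036.

0.036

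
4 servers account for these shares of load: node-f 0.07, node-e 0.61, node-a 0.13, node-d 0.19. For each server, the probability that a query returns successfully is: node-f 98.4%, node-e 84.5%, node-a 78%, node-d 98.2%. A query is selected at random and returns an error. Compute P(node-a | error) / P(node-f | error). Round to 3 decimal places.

Taking complements, P(error | each) = node-f 0.016, node-e 0.155, node-a 0.22, node-d 0.018.
Prior × likelihood for each hypothesis:
  node-f: 0.07 × 0.016 = 0.00112
  node-e: 0.61 × 0.155 = 0.09455
  node-a: 0.13 × 0.22 = 0.0286
  node-d: 0.19 × 0.018 = 0.00342
Total = 0.12769.
The ratio is 0.0286 / 0.00112 (the normalizer cancels) = 25.536.

25.536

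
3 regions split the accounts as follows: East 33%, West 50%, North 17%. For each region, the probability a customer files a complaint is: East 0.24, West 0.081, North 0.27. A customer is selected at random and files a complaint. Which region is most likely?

Compute prior × likelihood for every hypothesis:
  East: 0.33 × 0.24 = 0.0792
  West: 0.5 × 0.081 = 0.0405
  North: 0.17 × 0.27 = 0.0459
Total = 0.1656.
Largest term belongs to East, so East is most probable.

East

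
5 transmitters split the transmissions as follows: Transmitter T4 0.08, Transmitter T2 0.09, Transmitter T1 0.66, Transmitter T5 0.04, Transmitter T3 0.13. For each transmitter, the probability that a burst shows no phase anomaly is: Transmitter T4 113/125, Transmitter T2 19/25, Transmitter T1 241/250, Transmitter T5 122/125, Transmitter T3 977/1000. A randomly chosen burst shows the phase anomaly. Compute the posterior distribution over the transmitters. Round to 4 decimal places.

Taking complements, P(anomaly | each) = Transmitter T4 0.096, Transmitter T2 0.24, Transmitter T1 0.036, Transmitter T5 0.024, Transmitter T3 0.023.
By Bayes' rule, posterior ∝ prior × likelihood:
  Transmitter T4: 0.08 × 0.096 = 0.00768
  Transmitter T2: 0.09 × 0.24 = 0.0216
  Transmitter T1: 0.66 × 0.036 = 0.02376
  Transmitter T5: 0.04 × 0.024 = 0.00096
  Transmitter T3: 0.13 × 0.023 = 0.00299
Normalizing constant = 0.05699.
P(Transmitter T4 | anomaly) = 0.00768/0.05699 ≈ 0.1348
P(Transmitter T2 | anomaly) = 0.0216/0.05699 ≈ 0.3790
P(Transmitter T1 | anomaly) = 0.02376/0.05699 ≈ 0.4169
P(Transmitter T5 | anomaly) = 0.00096/0.05699 ≈ 0.0168
P(Transmitter T3 | anomaly) = 0.00299/0.05699 ≈ 0.0525
(Check: 0.1348+0.3790+0.4169+0.0168+0.0525 = 1.0000.)

Transmitter T4 0.1348, Transmitter T2 0.3790, Transmitter T1 0.4169, Transmitter T5 0.0168, Transmitter T3 0.0525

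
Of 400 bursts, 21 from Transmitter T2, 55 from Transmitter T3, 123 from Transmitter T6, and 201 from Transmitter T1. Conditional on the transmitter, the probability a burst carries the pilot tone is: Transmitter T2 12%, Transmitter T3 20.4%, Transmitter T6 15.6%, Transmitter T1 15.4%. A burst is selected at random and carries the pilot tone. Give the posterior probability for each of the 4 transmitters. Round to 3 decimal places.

Prior × likelihood for each hypothesis:
  Transmitter T2: 0.0525 × 0.12 = 0.0063
  Transmitter T3: 0.1375 × 0.204 = 0.02805
  Transmitter T6: 0.3075 × 0.156 = 0.04797
  Transmitter T1: 0.5025 × 0.154 = 0.077385
Normalizing constant = 0.159705.
P(Transmitter T2 | pilot) = 0.0063/0.159705 ≈ 0.039
P(Transmitter T3 | pilot) = 0.02805/0.159705 ≈ 0.176
P(Transmitter T6 | pilot) = 0.04797/0.159705 ≈ 0.300
P(Transmitter T1 | pilot) = 0.077385/0.159705 ≈ 0.485

Transmitter T2 0.039, Transmitter T3 0.176, Transmitter T6 0.300, Transmitter T1 0.485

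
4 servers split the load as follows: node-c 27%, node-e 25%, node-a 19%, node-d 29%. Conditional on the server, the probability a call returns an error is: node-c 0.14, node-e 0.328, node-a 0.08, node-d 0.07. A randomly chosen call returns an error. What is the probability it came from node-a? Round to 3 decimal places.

By Bayes' rule, posterior ∝ prior × likelihood:
  node-c: 0.27 × 0.14 = 0.0378
  node-e: 0.25 × 0.328 = 0.082
  node-a: 0.19 × 0.08 = 0.0152
  node-d: 0.29 × 0.07 = 0.0203
Sum = 0.1553.
P(node-a | evidence) = 0.0152 / 0.1553 ≈ 0.098.

0.098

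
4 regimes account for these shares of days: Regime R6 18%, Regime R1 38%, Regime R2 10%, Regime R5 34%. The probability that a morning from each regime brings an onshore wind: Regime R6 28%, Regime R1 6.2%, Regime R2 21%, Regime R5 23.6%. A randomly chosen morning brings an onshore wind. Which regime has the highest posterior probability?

Unnormalized posteriors (prior × likelihood):
  Regime R6: 0.18 × 0.28 = 0.0504
  Regime R1: 0.38 × 0.062 = 0.02356
  Regime R2: 0.1 × 0.21 = 0.021
  Regime R5: 0.34 × 0.236 = 0.08024
Total = 0.1752.
Largest term belongs to Regime R5, so Regime R5 is most probable.

Regime R5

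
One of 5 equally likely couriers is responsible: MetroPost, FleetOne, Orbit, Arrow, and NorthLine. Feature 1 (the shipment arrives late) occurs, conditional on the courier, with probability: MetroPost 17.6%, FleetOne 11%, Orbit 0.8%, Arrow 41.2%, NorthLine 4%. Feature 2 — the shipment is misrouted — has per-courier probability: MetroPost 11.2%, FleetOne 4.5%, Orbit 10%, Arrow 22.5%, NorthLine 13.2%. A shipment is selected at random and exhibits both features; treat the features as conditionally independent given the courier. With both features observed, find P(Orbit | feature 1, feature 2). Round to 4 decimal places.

0.0065

Since the prior is uniform, the posterior is proportional to the likelihood:
  MetroPost: 0.176 × 0.112 = 0.019712
  FleetOne: 0.11 × 0.045 = 0.00495
  Orbit: 0.008 × 0.1 = 0.0008
  Arrow: 0.412 × 0.225 = 0.0927
  NorthLine: 0.04 × 0.132 = 0.00528
Total = 0.123442.
P(Orbit | evidence) = 0.0008 / 0.123442 ≈ 0.0065.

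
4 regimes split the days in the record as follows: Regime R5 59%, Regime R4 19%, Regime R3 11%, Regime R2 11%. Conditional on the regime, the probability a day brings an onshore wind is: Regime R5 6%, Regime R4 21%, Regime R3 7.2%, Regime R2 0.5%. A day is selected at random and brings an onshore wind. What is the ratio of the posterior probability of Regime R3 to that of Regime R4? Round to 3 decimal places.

Compute prior × likelihood for every hypothesis:
  Regime R5: 0.59 × 0.06 = 0.0354
  Regime R4: 0.19 × 0.21 = 0.0399
  Regime R3: 0.11 × 0.072 = 0.00792
  Regime R2: 0.11 × 0.005 = 0.00055
Total = 0.08377.
The ratio is 0.00792 / 0.0399 (the normalizer cancels) = 0.198.

0.198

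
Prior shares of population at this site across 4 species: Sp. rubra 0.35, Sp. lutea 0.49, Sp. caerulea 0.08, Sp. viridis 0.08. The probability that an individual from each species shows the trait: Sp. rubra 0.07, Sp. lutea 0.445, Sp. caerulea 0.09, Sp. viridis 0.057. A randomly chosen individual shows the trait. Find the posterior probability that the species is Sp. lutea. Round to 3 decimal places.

Unnormalized posteriors (prior × likelihood):
  Sp. rubra: 0.35 × 0.07 = 0.0245
  Sp. lutea: 0.49 × 0.445 = 0.21805
  Sp. caerulea: 0.08 × 0.09 = 0.0072
  Sp. viridis: 0.08 × 0.057 = 0.00456
Total = 0.25431.
P(Sp. lutea | evidence) = 0.21805 / 0.25431 ≈ 0.857.

0.857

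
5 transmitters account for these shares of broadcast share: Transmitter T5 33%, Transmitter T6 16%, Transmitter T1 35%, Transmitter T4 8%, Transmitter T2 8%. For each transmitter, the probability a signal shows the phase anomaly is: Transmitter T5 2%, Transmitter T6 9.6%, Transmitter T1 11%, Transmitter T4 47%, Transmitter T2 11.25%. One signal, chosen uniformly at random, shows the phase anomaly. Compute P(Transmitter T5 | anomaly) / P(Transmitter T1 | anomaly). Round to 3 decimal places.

By Bayes' rule, posterior ∝ prior × likelihood:
  Transmitter T5: 0.33 × 0.02 = 0.0066
  Transmitter T6: 0.16 × 0.096 = 0.01536
  Transmitter T1: 0.35 × 0.11 = 0.0385
  Transmitter T4: 0.08 × 0.47 = 0.0376
  Transmitter T2: 0.08 × 0.1125 = 0.009
Total = 0.10706.
The ratio is 0.0066 / 0.0385 (the normalizer cancels) = 0.171.

0.171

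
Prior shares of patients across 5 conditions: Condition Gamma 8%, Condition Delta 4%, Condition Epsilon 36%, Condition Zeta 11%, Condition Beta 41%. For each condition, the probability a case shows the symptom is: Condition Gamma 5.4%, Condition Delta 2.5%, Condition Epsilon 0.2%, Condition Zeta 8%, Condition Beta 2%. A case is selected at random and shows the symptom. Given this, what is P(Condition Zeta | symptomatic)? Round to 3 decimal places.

0.382

Compute prior × likelihood for every hypothesis:
  Condition Gamma: 0.08 × 0.054 = 0.00432
  Condition Delta: 0.04 × 0.025 = 0.001
  Condition Epsilon: 0.36 × 0.002 = 0.00072
  Condition Zeta: 0.11 × 0.08 = 0.0088
  Condition Beta: 0.41 × 0.02 = 0.0082
Normalizing constant = 0.02304.
P(Condition Zeta | evidence) = 0.0088 / 0.02304 ≈ 0.382.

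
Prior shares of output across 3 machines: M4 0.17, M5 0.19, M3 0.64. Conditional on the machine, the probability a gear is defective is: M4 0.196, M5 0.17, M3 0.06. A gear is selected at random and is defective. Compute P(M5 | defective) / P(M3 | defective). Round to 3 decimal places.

Unnormalized posteriors (prior × likelihood):
  M4: 0.17 × 0.196 = 0.03332
  M5: 0.19 × 0.17 = 0.0323
  M3: 0.64 × 0.06 = 0.0384
Total = 0.10402.
The ratio is 0.0323 / 0.0384 (the normalizer cancels) = 0.841.

0.841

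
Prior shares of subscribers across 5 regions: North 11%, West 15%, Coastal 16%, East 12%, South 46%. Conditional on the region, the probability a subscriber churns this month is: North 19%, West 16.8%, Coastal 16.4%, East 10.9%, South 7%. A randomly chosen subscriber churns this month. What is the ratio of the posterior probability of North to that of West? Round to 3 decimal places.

0.829

Unnormalized posteriors (prior × likelihood):
  North: 0.11 × 0.19 = 0.0209
  West: 0.15 × 0.168 = 0.0252
  Coastal: 0.16 × 0.164 = 0.02624
  East: 0.12 × 0.109 = 0.01308
  South: 0.46 × 0.07 = 0.0322
Total = 0.11762.
The ratio is 0.0209 / 0.0252 (the normalizer cancels) = 0.829.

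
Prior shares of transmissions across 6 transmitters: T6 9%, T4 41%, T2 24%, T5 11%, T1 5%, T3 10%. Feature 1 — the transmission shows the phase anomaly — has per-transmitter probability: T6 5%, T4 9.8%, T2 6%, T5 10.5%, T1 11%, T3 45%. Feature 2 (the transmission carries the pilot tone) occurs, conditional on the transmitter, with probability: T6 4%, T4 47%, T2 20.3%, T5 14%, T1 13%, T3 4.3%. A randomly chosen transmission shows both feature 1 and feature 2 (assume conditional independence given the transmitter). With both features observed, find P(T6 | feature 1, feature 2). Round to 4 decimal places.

0.0069

Compute prior × likelihood for every hypothesis:
  T6: 0.09 × 0.05 × 0.04 = 0.00018
  T4: 0.41 × 0.098 × 0.47 = 0.0188846
  T2: 0.24 × 0.06 × 0.203 = 0.0029232
  T5: 0.11 × 0.105 × 0.14 = 0.001617
  T1: 0.05 × 0.11 × 0.13 = 0.000715
  T3: 0.1 × 0.45 × 0.043 = 0.001935
Sum = 0.0262548.
P(T6 | evidence) = 0.00018 / 0.0262548 ≈ 0.0069.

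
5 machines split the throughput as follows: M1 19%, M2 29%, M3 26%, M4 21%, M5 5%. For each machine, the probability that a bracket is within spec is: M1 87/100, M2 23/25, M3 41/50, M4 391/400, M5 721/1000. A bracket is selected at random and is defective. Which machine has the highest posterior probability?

Taking complements, P(defective | each) = M1 0.13, M2 0.08, M3 0.18, M4 0.0225, M5 0.279.
Compute prior × likelihood for every hypothesis:
  M1: 0.19 × 0.13 = 0.0247
  M2: 0.29 × 0.08 = 0.0232
  M3: 0.26 × 0.18 = 0.0468
  M4: 0.21 × 0.0225 = 0.004725
  M5: 0.05 × 0.279 = 0.01395
Total = 0.113375.
Largest term belongs to M3, so M3 is most probable.

M3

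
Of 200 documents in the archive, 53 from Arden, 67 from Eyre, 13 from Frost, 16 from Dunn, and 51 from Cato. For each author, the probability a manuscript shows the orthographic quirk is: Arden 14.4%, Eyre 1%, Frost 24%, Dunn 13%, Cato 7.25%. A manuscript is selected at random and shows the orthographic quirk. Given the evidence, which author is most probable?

Compute prior × likelihood for every hypothesis:
  Arden: 0.265 × 0.144 = 0.03816
  Eyre: 0.335 × 0.01 = 0.00335
  Frost: 0.065 × 0.24 = 0.0156
  Dunn: 0.08 × 0.13 = 0.0104
  Cato: 0.255 × 0.0725 = 0.0184875
Normalizing constant = 0.0859975.
Largest term belongs to Arden, so Arden is most probable.

Arden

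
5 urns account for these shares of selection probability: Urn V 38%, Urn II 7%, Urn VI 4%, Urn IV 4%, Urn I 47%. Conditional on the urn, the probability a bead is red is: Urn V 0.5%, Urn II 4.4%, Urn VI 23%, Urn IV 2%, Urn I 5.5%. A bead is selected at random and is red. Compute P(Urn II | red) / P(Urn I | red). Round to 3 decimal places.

Prior × likelihood for each hypothesis:
  Urn V: 0.38 × 0.005 = 0.0019
  Urn II: 0.07 × 0.044 = 0.00308
  Urn VI: 0.04 × 0.23 = 0.0092
  Urn IV: 0.04 × 0.02 = 0.0008
  Urn I: 0.47 × 0.055 = 0.02585
Total = 0.04083.
The ratio is 0.00308 / 0.02585 (the normalizer cancels) = 0.119.

0.119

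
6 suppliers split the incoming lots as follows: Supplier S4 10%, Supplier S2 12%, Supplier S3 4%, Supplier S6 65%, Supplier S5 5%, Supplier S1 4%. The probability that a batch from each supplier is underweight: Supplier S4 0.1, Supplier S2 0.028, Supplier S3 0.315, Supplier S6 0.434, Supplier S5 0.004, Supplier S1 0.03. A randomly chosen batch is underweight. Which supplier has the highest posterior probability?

Unnormalized posteriors (prior × likelihood):
  Supplier S4: 0.1 × 0.1 = 0.01
  Supplier S2: 0.12 × 0.028 = 0.00336
  Supplier S3: 0.04 × 0.315 = 0.0126
  Supplier S6: 0.65 × 0.434 = 0.2821
  Supplier S5: 0.05 × 0.004 = 0.0002
  Supplier S1: 0.04 × 0.03 = 0.0012
Total = 0.30946.
Largest term belongs to Supplier S6, so Supplier S6 is most probable.

Supplier S6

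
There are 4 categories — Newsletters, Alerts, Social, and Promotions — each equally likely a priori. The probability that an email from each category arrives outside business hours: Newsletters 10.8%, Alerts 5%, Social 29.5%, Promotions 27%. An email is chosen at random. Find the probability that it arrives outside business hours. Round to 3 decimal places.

0.181

With a uniform prior (1/4 each), posterior ∝ likelihood:
  Newsletters: 0.108
  Alerts: 0.05
  Social: 0.295
  Promotions: 0.27
P(off-hours) = (1/4) × (0.108 + 0.05 + 0.295 + 0.27) = 0.723/4 ≈ 0.181.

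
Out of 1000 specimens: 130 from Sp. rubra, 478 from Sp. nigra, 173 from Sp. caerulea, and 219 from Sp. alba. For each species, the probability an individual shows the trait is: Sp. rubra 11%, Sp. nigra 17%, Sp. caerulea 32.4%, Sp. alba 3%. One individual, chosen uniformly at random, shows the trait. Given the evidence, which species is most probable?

Prior × likelihood for each hypothesis:
  Sp. rubra: 0.13 × 0.11 = 0.0143
  Sp. nigra: 0.478 × 0.17 = 0.08126
  Sp. caerulea: 0.173 × 0.324 = 0.056052
  Sp. alba: 0.219 × 0.03 = 0.00657
Sum = 0.158182.
Largest term belongs to Sp. nigra, so Sp. nigra is most probable.

Sp. nigra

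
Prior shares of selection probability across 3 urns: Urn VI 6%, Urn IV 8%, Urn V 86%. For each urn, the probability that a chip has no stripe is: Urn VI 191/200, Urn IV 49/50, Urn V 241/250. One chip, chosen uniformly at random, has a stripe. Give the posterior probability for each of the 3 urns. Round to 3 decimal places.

Urn VI 0.077, Urn IV 0.045, Urn V 0.878

Taking complements, P(striped | each) = Urn VI 0.045, Urn IV 0.02, Urn V 0.036.
Prior × likelihood for each hypothesis:
  Urn VI: 0.06 × 0.045 = 0.0027
  Urn IV: 0.08 × 0.02 = 0.0016
  Urn V: 0.86 × 0.036 = 0.03096
Total = 0.03526.
P(Urn VI | striped) = 0.0027/0.03526 ≈ 0.077
P(Urn IV | striped) = 0.0016/0.03526 ≈ 0.045
P(Urn V | striped) = 0.03096/0.03526 ≈ 0.878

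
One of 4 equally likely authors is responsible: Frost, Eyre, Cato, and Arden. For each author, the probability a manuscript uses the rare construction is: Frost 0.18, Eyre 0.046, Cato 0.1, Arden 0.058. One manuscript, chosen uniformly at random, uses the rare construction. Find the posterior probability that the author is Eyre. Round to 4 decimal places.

0.1198

With a uniform prior (1/4 each), posterior ∝ likelihood:
  Frost: 0.18
  Eyre: 0.046
  Cato: 0.1
  Arden: 0.058
Normalizing constant = 0.384.
P(Eyre | evidence) = 0.046 / 0.384 ≈ 0.1198.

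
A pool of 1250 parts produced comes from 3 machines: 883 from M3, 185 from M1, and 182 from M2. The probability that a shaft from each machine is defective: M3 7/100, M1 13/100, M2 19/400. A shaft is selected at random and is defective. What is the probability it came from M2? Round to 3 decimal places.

0.091

Prior × likelihood for each hypothesis:
  M3: 0.7064 × 0.07 = 0.049448
  M1: 0.148 × 0.13 = 0.01924
  M2: 0.1456 × 0.0475 = 0.006916
Sum = 0.075604.
P(M2 | evidence) = 0.006916 / 0.075604 ≈ 0.091.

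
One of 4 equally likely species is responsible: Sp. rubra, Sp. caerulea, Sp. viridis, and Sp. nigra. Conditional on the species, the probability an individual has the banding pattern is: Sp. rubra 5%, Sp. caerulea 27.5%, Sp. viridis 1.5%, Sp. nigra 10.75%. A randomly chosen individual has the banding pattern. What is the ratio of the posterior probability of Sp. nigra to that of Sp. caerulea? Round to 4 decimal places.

0.3909

Since the prior is uniform, the posterior is proportional to the likelihood:
  Sp. rubra: 0.05
  Sp. caerulea: 0.275
  Sp. viridis: 0.015
  Sp. nigra: 0.1075
Sum = 0.4475.
The ratio is 0.1075 / 0.275 (the normalizer cancels) = 0.3909.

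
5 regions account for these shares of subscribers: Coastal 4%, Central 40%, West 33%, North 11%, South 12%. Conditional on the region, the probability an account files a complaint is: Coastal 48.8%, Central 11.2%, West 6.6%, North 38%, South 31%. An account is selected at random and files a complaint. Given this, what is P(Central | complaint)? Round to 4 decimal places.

0.2714

Unnormalized posteriors (prior × likelihood):
  Coastal: 0.04 × 0.488 = 0.01952
  Central: 0.4 × 0.112 = 0.0448
  West: 0.33 × 0.066 = 0.02178
  North: 0.11 × 0.38 = 0.0418
  South: 0.12 × 0.31 = 0.0372
Normalizing constant = 0.1651.
P(Central | evidence) = 0.0448 / 0.1651 ≈ 0.2714.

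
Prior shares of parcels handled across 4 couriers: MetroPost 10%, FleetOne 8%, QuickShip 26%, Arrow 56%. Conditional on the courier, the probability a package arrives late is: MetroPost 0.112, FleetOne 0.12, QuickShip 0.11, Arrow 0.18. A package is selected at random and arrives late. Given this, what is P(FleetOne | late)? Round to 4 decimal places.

Compute prior × likelihood for every hypothesis:
  MetroPost: 0.1 × 0.112 = 0.0112
  FleetOne: 0.08 × 0.12 = 0.0096
  QuickShip: 0.26 × 0.11 = 0.0286
  Arrow: 0.56 × 0.18 = 0.1008
Total = 0.1502.
P(FleetOne | evidence) = 0.0096 / 0.1502 ≈ 0.0639.

0.0639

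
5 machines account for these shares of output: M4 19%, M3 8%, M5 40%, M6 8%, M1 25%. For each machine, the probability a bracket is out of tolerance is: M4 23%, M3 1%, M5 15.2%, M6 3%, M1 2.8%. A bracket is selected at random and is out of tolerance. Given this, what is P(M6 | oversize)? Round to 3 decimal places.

Prior × likelihood for each hypothesis:
  M4: 0.19 × 0.23 = 0.0437
  M3: 0.08 × 0.01 = 0.0008
  M5: 0.4 × 0.152 = 0.0608
  M6: 0.08 × 0.03 = 0.0024
  M1: 0.25 × 0.028 = 0.007
Sum = 0.1147.
P(M6 | evidence) = 0.0024 / 0.1147 ≈ 0.021.

0.021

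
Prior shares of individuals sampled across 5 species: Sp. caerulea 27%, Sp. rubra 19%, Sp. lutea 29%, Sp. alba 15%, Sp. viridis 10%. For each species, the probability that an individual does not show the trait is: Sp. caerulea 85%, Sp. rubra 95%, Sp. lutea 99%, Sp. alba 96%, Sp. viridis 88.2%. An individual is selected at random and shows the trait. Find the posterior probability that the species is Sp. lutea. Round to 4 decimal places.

0.0410

Taking complements, P(trait | each) = Sp. caerulea 0.15, Sp. rubra 0.05, Sp. lutea 0.01, Sp. alba 0.04, Sp. viridis 0.118.
Unnormalized posteriors (prior × likelihood):
  Sp. caerulea: 0.27 × 0.15 = 0.0405
  Sp. rubra: 0.19 × 0.05 = 0.0095
  Sp. lutea: 0.29 × 0.01 = 0.0029
  Sp. alba: 0.15 × 0.04 = 0.006
  Sp. viridis: 0.1 × 0.118 = 0.0118
Sum = 0.0707.
P(Sp. lutea | evidence) = 0.0029 / 0.0707 ≈ 0.0410.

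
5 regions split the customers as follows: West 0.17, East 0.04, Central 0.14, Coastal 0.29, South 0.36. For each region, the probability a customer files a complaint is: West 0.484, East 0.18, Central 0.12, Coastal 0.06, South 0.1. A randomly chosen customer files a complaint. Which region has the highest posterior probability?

Prior × likelihood for each hypothesis:
  West: 0.17 × 0.484 = 0.08228
  East: 0.04 × 0.18 = 0.0072
  Central: 0.14 × 0.12 = 0.0168
  Coastal: 0.29 × 0.06 = 0.0174
  South: 0.36 × 0.1 = 0.036
Normalizing constant = 0.15968.
Largest term belongs to West, so West is most probable.

West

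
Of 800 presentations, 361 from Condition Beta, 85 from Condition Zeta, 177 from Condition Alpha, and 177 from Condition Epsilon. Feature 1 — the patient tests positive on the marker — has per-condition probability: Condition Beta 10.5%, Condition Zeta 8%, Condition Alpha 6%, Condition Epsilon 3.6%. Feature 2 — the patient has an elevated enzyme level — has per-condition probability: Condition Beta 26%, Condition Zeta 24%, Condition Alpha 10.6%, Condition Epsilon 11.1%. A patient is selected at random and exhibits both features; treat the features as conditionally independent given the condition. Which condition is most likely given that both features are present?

By Bayes' rule, posterior ∝ prior × likelihood:
  Condition Beta: 0.45125 × 0.105 × 0.26 = 0.012319125
  Condition Zeta: 0.10625 × 0.08 × 0.24 = 0.00204
  Condition Alpha: 0.22125 × 0.06 × 0.106 = 0.00140715
  Condition Epsilon: 0.22125 × 0.036 × 0.111 = 0.000884115
Sum = 0.01665039.
Largest term belongs to Condition Beta, so Condition Beta is most probable.

Condition Beta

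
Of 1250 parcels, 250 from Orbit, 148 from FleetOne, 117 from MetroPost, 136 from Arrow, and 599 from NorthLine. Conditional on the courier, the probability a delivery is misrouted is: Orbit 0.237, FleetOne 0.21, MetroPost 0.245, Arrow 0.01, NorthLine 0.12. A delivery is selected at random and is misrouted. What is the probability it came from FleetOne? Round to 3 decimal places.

Unnormalized posteriors (prior × likelihood):
  Orbit: 0.2 × 0.237 = 0.0474
  FleetOne: 0.1184 × 0.21 = 0.024864
  MetroPost: 0.0936 × 0.245 = 0.022932
  Arrow: 0.1088 × 0.01 = 0.001088
  NorthLine: 0.4792 × 0.12 = 0.057504
Normalizing constant = 0.153788.
P(FleetOne | evidence) = 0.024864 / 0.153788 ≈ 0.162.

0.162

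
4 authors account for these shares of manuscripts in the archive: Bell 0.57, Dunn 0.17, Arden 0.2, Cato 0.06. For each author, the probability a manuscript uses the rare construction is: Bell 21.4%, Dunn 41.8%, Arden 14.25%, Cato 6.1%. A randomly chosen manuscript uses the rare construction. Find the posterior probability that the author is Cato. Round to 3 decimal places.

0.016

Unnormalized posteriors (prior × likelihood):
  Bell: 0.57 × 0.214 = 0.12198
  Dunn: 0.17 × 0.418 = 0.07106
  Arden: 0.2 × 0.1425 = 0.0285
  Cato: 0.06 × 0.061 = 0.00366
Total = 0.2252.
P(Cato | evidence) = 0.00366 / 0.2252 ≈ 0.016.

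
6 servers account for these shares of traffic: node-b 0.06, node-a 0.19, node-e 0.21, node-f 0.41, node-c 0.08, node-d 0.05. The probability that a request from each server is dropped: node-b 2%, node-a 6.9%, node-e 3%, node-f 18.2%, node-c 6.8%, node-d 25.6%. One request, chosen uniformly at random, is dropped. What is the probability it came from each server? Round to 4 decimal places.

By Bayes' rule, posterior ∝ prior × likelihood:
  node-b: 0.06 × 0.02 = 0.0012
  node-a: 0.19 × 0.069 = 0.01311
  node-e: 0.21 × 0.03 = 0.0063
  node-f: 0.41 × 0.182 = 0.07462
  node-c: 0.08 × 0.068 = 0.00544
  node-d: 0.05 × 0.256 = 0.0128
Total = 0.11347.
P(node-b | dropped) = 0.0012/0.11347 ≈ 0.0106
P(node-a | dropped) = 0.01311/0.11347 ≈ 0.1155
P(node-e | dropped) = 0.0063/0.11347 ≈ 0.0555
P(node-f | dropped) = 0.07462/0.11347 ≈ 0.6576
P(node-c | dropped) = 0.00544/0.11347 ≈ 0.0479
P(node-d | dropped) = 0.0128/0.11347 ≈ 0.1128

node-b 0.0106, node-a 0.1155, node-e 0.0555, node-f 0.6576, node-c 0.0479, node-d 0.1128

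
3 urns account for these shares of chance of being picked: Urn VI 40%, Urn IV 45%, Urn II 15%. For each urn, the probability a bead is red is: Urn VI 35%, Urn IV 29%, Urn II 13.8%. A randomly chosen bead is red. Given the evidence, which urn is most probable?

Compute prior × likelihood for every hypothesis:
  Urn VI: 0.4 × 0.35 = 0.14
  Urn IV: 0.45 × 0.29 = 0.1305
  Urn II: 0.15 × 0.138 = 0.0207
Total = 0.2912.
Largest term belongs to Urn VI, so Urn VI is most probable.

Urn VI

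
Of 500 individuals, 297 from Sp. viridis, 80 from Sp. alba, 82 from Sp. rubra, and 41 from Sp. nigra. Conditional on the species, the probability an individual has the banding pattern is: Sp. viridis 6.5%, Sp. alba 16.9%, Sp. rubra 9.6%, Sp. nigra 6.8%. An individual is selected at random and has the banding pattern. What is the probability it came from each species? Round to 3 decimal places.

Compute prior × likelihood for every hypothesis:
  Sp. viridis: 0.594 × 0.065 = 0.03861
  Sp. alba: 0.16 × 0.169 = 0.02704
  Sp. rubra: 0.164 × 0.096 = 0.015744
  Sp. nigra: 0.082 × 0.068 = 0.005576
Normalizing constant = 0.08697.
P(Sp. viridis | banded) = 0.03861/0.08697 ≈ 0.444
P(Sp. alba | banded) = 0.02704/0.08697 ≈ 0.311
P(Sp. rubra | banded) = 0.015744/0.08697 ≈ 0.181
P(Sp. nigra | banded) = 0.005576/0.08697 ≈ 0.064

Sp. viridis 0.444, Sp. alba 0.311, Sp. rubra 0.181, Sp. nigra 0.064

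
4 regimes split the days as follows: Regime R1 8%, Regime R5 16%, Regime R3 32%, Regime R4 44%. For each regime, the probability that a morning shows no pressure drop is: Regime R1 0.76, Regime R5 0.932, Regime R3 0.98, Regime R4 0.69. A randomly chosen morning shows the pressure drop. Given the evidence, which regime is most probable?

Regime R4

Taking complements, P(drop | each) = Regime R1 0.24, Regime R5 0.068, Regime R3 0.02, Regime R4 0.31.
Unnormalized posteriors (prior × likelihood):
  Regime R1: 0.08 × 0.24 = 0.0192
  Regime R5: 0.16 × 0.068 = 0.01088
  Regime R3: 0.32 × 0.02 = 0.0064
  Regime R4: 0.44 × 0.31 = 0.1364
Sum = 0.17288.
Largest term belongs to Regime R4, so Regime R4 is most probable.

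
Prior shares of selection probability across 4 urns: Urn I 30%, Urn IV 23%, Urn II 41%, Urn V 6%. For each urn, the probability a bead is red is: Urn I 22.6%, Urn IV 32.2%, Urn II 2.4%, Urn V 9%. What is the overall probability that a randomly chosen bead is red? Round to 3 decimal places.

Unnormalized posteriors (prior × likelihood):
  Urn I: 0.3 × 0.226 = 0.0678
  Urn IV: 0.23 × 0.322 = 0.07406
  Urn II: 0.41 × 0.024 = 0.00984
  Urn V: 0.06 × 0.09 = 0.0054
P(red) = 0.0678 + 0.07406 + 0.00984 + 0.0054 = 0.1571 → 0.157.

0.157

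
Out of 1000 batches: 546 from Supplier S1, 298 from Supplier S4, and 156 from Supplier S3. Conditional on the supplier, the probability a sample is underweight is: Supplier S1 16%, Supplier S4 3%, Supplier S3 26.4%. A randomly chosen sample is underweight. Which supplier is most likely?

Supplier S1

By Bayes' rule, posterior ∝ prior × likelihood:
  Supplier S1: 0.546 × 0.16 = 0.08736
  Supplier S4: 0.298 × 0.03 = 0.00894
  Supplier S3: 0.156 × 0.264 = 0.041184
Total = 0.137484.
Largest term belongs to Supplier S1, so Supplier S1 is most probable.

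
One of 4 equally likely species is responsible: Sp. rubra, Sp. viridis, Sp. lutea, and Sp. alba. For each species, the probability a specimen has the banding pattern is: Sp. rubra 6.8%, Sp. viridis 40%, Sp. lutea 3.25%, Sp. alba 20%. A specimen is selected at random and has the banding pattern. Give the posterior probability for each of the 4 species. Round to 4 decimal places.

With a uniform prior (1/4 each), posterior ∝ likelihood:
  Sp. rubra: 0.068
  Sp. viridis: 0.4
  Sp. lutea: 0.0325
  Sp. alba: 0.2
Sum = 0.7005.
P(Sp. rubra | banded) = 0.068/0.7005 ≈ 0.0971
P(Sp. viridis | banded) = 0.4/0.7005 ≈ 0.5710
P(Sp. lutea | banded) = 0.0325/0.7005 ≈ 0.0464
P(Sp. alba | banded) = 0.2/0.7005 ≈ 0.2855

Sp. rubra 0.0971, Sp. viridis 0.5710, Sp. lutea 0.0464, Sp. alba 0.2855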